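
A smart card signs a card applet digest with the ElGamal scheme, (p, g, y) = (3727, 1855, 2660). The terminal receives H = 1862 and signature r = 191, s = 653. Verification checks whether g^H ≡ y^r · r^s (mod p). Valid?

no

Left side g^H mod p:
1855^2 = 3441025 ≡ 1004
1855^4 ≡ 1004^2 = 1008016 ≡ 1726
1855^8 ≡ 1726^2 = 2979076 ≡ 1203
1855^16 ≡ 1203^2 = 1447209 ≡ 1133
1855^32 ≡ 1133^2 = 1283689 ≡ 1601
1855^64 ≡ 1601^2 = 2563201 ≡ 2752
1855^128 ≡ 2752^2 = 7573504 ≡ 240
1855^256 ≡ 240^2 = 57600 ≡ 1695
1855^512 ≡ 1695^2 = 2873025 ≡ 3235
1855^1024 ≡ 3235^2 = 10465225 ≡ 3536
1862 = 1024 + 512 + 256 + 64 + 4 + 2, so 1855^1862 ≡ 3536·3235·1695·2752·1726·1004 ≡ 1754 (mod 3727)
Right side y^r · r^s mod p:
2660^2 = 7075600 ≡ 1754
2660^4 ≡ 1754^2 = 3076516 ≡ 1741
2660^8 ≡ 1741^2 = 3031081 ≡ 1030
2660^16 ≡ 1030^2 = 1060900 ≡ 2432
2660^32 ≡ 2432^2 = 5914624 ≡ 3602
2660^64 ≡ 3602^2 = 12974404 ≡ 717
2660^128 ≡ 717^2 = 514089 ≡ 3490
191 = 128 + 32 + 16 + 8 + 4 + 2 + 1, so 2660^191 ≡ 3490·3602·2432·1030·1741·1754·2660 ≡ 2524 (mod 3727)
191^2 = 36481 ≡ 2938
191^4 ≡ 2938^2 = 8631844 ≡ 112
191^8 ≡ 112^2 = 12544 ≡ 1363
191^16 ≡ 1363^2 = 1857769 ≡ 1723
191^32 ≡ 1723^2 = 2968729 ≡ 2037
191^64 ≡ 2037^2 = 4149369 ≡ 1218
191^128 ≡ 1218^2 = 1483524 ≡ 178
191^256 ≡ 178^2 = 31684 ≡ 1868
191^512 ≡ 1868^2 = 3489424 ≡ 952
653 = 512 + 128 + 8 + 4 + 1, so 191^653 ≡ 952·178·1363·112·191 ≡ 1690 (mod 3727)
2524·1690 = 4265560 ≡ 1872 (mod 3727)
1754 ≠ 1872, so verification fails.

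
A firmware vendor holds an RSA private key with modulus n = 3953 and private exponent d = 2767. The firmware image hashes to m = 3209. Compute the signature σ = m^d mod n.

1588

m^2 ≡ 3209^2 = 10297681 ≡ 116
m^4 ≡ 116^2 = 13456 ≡ 1597
m^8 ≡ 1597^2 = 2550409 ≡ 724
m^16 ≡ 724^2 = 524176 ≡ 2380
m^32 ≡ 2380^2 = 5664400 ≡ 3704
m^64 ≡ 3704^2 = 13719616 ≡ 2706
m^128 ≡ 2706^2 = 7322436 ≡ 1480
m^256 ≡ 1480^2 = 2190400 ≡ 438
m^512 ≡ 438^2 = 191844 ≡ 2100
m^1024 ≡ 2100^2 = 4410000 ≡ 2405
m^2048 ≡ 2405^2 = 5784025 ≡ 786
2767 = 2048 + 512 + 128 + 64 + 8 + 4 + 2 + 1, so m^2767 ≡ 786·2100·1480·2706·724·1597·116·3209 ≡ 1588 (mod 3953)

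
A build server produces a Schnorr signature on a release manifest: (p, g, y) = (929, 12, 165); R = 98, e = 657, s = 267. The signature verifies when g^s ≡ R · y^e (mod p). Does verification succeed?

passes

g^s mod p:
12^267 mod 929 = 611
R · y^e mod p:
165^657 mod 929 = 812
98·812 = 79576 ≡ 611 (mod 929)
611 ≡ 611 (mod 929); signature holds.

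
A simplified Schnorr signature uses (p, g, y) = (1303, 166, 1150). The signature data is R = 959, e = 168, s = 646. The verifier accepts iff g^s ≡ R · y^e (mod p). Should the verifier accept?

reject

g^s mod p:
166^2 = 27556 ≡ 193
166^4 ≡ 193^2 = 37249 ≡ 765
166^8 ≡ 765^2 = 585225 ≡ 178
166^16 ≡ 178^2 = 31684 ≡ 412
166^32 ≡ 412^2 = 169744 ≡ 354
166^64 ≡ 354^2 = 125316 ≡ 228
166^128 ≡ 228^2 = 51984 ≡ 1167
166^256 ≡ 1167^2 = 1361889 ≡ 254
166^512 ≡ 254^2 = 64516 ≡ 669
646 = 512 + 128 + 4 + 2, so 166^646 ≡ 669·1167·765·193 ≡ 546 (mod 1303)
R · y^e mod p:
1150^2 = 1322500 ≡ 1258
1150^4 ≡ 1258^2 = 1582564 ≡ 722
1150^8 ≡ 722^2 = 521284 ≡ 84
1150^16 ≡ 84^2 = 7056 ≡ 541
1150^32 ≡ 541^2 = 292681 ≡ 809
1150^64 ≡ 809^2 = 654481 ≡ 375
1150^128 ≡ 375^2 = 140625 ≡ 1204
168 = 128 + 32 + 8, so 1150^168 ≡ 1204·809·84 ≡ 1048 (mod 1303)
959·1048 = 1005032 ≡ 419 (mod 1303)
546 ≠ 419; the check fails.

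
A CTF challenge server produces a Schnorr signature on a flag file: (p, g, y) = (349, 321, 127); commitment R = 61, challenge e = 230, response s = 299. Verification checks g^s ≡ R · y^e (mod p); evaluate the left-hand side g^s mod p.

52

321^2 = 103041 ≡ 86
321^4 ≡ 86^2 = 7396 ≡ 67
321^8 ≡ 67^2 = 4489 ≡ 301
321^16 ≡ 301^2 = 90601 ≡ 210
321^32 ≡ 210^2 = 44100 ≡ 126
321^64 ≡ 126^2 = 15876 ≡ 171
321^128 ≡ 171^2 = 29241 ≡ 274
321^256 ≡ 274^2 = 75076 ≡ 41
299 = 256 + 32 + 8 + 2 + 1, so 321^299 ≡ 41·126·301·86·321 ≡ 52 (mod 349)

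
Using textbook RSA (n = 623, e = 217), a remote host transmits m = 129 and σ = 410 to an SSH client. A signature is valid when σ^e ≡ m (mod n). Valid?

no

σ^2 ≡ 410^2 = 168100 ≡ 513
σ^4 ≡ 513^2 = 263169 ≡ 263
σ^8 ≡ 263^2 = 69169 ≡ 16
σ^16 ≡ 16^2 = 256
σ^32 ≡ 256^2 = 65536 ≡ 121
σ^64 ≡ 121^2 = 14641 ≡ 312
σ^128 ≡ 312^2 = 97344 ≡ 156
217 = 128 + 64 + 16 + 8 + 1, so σ^217 ≡ 156·312·256·16·410 ≡ 592 (mod 623)
The recovered value 592 does not match the digest 129.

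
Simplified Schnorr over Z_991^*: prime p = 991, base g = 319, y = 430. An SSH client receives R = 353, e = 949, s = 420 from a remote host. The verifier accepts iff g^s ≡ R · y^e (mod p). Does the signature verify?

does not verify

g^s mod p:
319^2 = 101761 ≡ 679
319^4 ≡ 679^2 = 461041 ≡ 226
319^8 ≡ 226^2 = 51076 ≡ 535
319^16 ≡ 535^2 = 286225 ≡ 817
319^32 ≡ 817^2 = 667489 ≡ 546
319^64 ≡ 546^2 = 298116 ≡ 816
319^128 ≡ 816^2 = 665856 ≡ 895
319^256 ≡ 895^2 = 801025 ≡ 297
420 = 256 + 128 + 32 + 4, so 319^420 ≡ 297·895·546·226 ≡ 277 (mod 991)
R · y^e mod p:
430^2 = 184900 ≡ 574
430^4 ≡ 574^2 = 329476 ≡ 464
430^8 ≡ 464^2 = 215296 ≡ 249
430^16 ≡ 249^2 = 62001 ≡ 559
430^32 ≡ 559^2 = 312481 ≡ 316
430^64 ≡ 316^2 = 99856 ≡ 756
430^128 ≡ 756^2 = 571536 ≡ 720
430^256 ≡ 720^2 = 518400 ≡ 107
430^512 ≡ 107^2 = 11449 ≡ 548
949 = 512 + 256 + 128 + 32 + 16 + 4 + 1, so 430^949 ≡ 548·107·720·316·559·464·430 ≡ 107 (mod 991)
353·107 = 37771 ≡ 113 (mod 991)
277 ≠ 113; the check fails.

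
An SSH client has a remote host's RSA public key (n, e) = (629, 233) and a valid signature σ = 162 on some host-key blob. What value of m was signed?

621

σ^233 mod 629 = 621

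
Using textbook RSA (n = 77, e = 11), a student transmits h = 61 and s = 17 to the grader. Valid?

yes

Squares mod 77: s^1≡17, s^2≡58, s^4≡53, s^8≡37
11 = 8 + 2 + 1, so s^11 ≡ 37·58·17 ≡ 61 (mod 77)
Since 61 equals the digest 61, verification succeeds.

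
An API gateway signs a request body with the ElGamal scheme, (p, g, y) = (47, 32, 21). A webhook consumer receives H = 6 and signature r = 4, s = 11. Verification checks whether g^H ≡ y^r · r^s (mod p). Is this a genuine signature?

forged

Left side g^H mod p:
Squares mod 47: 32^1≡32, 32^2≡37, 32^4≡6
6 = 4 + 2, so 32^6 ≡ 6·37 ≡ 34 (mod 47)
Right side y^r · r^s mod p:
Squares mod 47: 21^1≡21, 21^2≡18, 21^4≡42
21^4 ≡ 42 (mod 47)
Squares mod 47: 4^1≡4, 4^2≡16, 4^4≡21, 4^8≡18
11 = 8 + 2 + 1, so 4^11 ≡ 18·16·4 ≡ 24 (mod 47)
42·24 = 1008 ≡ 21 (mod 47)
34 ≠ 21, so verification fails.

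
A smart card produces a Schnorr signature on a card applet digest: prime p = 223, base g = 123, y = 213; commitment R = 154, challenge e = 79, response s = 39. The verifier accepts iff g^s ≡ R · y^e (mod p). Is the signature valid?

g^s mod p:
Squares mod 223: 123^1≡123, 123^2≡188, 123^4≡110, 123^8≡58, 123^16≡19, 123^32≡138
39 = 32 + 4 + 2 + 1, so 123^39 ≡ 138·110·188·123 ≡ 27 (mod 223)
R · y^e mod p:
Squares mod 223: 213^1≡213, 213^2≡100, 213^4≡188, 213^8≡110, 213^16≡58, 213^32≡19, 213^64≡138
79 = 64 + 8 + 4 + 2 + 1, so 213^79 ≡ 138·110·188·100·213 ≡ 47 (mod 223)
154·47 = 7238 ≡ 102 (mod 223)
27 ≠ 102; the check fails.

invalid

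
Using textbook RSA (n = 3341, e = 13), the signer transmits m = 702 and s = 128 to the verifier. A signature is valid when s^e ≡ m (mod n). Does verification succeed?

Squares mod 3341: s^1≡128, s^2≡3020, s^4≡2811, s^8≡256
13 = 8 + 4 + 1, so s^13 ≡ 256·2811·128 ≡ 2819 (mod 3341)
The recovered value 2819 does not match the digest 702.

fails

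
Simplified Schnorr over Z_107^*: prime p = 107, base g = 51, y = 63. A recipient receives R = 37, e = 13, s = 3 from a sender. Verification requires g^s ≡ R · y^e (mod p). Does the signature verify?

verifies

g^s mod p:
51^2 = 2601 ≡ 33
3 = 2 + 1, so 51^3 ≡ 33·51 ≡ 78 (mod 107)
R · y^e mod p:
63^2 = 3969 ≡ 10
63^4 ≡ 10^2 = 100
63^8 ≡ 100^2 = 10000 ≡ 49
13 = 8 + 4 + 1, so 63^13 ≡ 49·100·63 ≡ 5 (mod 107)
37·5 = 185 ≡ 78 (mod 107)
78 ≡ 78 (mod 107); signature holds.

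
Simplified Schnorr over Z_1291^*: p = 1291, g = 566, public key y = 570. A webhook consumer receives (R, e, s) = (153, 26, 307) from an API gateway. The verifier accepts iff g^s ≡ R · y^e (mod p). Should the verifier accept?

g^s mod p:
566^2 = 320356 ≡ 188
566^4 ≡ 188^2 = 35344 ≡ 487
566^8 ≡ 487^2 = 237169 ≡ 916
566^16 ≡ 916^2 = 839056 ≡ 1197
566^32 ≡ 1197^2 = 1432809 ≡ 1090
566^64 ≡ 1090^2 = 1188100 ≡ 380
566^128 ≡ 380^2 = 144400 ≡ 1099
566^256 ≡ 1099^2 = 1207801 ≡ 716
307 = 256 + 32 + 16 + 2 + 1, so 566^307 ≡ 716·1090·1197·188·566 ≡ 601 (mod 1291)
R · y^e mod p:
570^2 = 324900 ≡ 859
570^4 ≡ 859^2 = 737881 ≡ 720
570^8 ≡ 720^2 = 518400 ≡ 709
570^16 ≡ 709^2 = 502681 ≡ 482
26 = 16 + 8 + 2, so 570^26 ≡ 482·709·859 ≡ 198 (mod 1291)
153·198 = 30294 ≡ 601 (mod 1291)
601 ≡ 601 (mod 1291); signature holds.

accept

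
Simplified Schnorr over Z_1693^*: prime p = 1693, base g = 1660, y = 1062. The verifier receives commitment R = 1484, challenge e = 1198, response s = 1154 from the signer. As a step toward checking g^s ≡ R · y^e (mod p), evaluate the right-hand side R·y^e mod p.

Squares mod 1693: 1062^1≡1062, 1062^2≡306, 1062^4≡521, 1062^8≡561, 1062^16≡1516, 1062^32≡855, 1062^64≡1342, 1062^128≡1305, 1062^256≡1560, 1062^512≡759, 1062^1024≡461
1198 = 1024 + 128 + 32 + 8 + 4 + 2, so 1062^1198 ≡ 461·1305·855·561·521·306 ≡ 203 (mod 1693)
R · y^e ≡ 1484·203 = 301252 ≡ 1591 (mod 1693)

1591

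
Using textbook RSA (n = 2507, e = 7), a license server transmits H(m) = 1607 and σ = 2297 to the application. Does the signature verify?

σ^2 ≡ 2297^2 = 5276209 ≡ 1481
σ^4 ≡ 1481^2 = 2193361 ≡ 2243
7 = 4 + 2 + 1, so σ^7 ≡ 2243·1481·2297 ≡ 2390 (mod 2507)
σ^7 mod 2507 = 2390, but H(m) = 1607.

does not verify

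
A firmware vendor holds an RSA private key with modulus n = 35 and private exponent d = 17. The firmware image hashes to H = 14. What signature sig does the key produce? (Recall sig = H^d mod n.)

H^2 ≡ 14^2 = 196 ≡ 21
H^4 ≡ 21^2 = 441 ≡ 21
H^8 ≡ 21^2 = 441 ≡ 21
H^16 ≡ 21^2 = 441 ≡ 21
17 = 16 + 1, so H^17 ≡ 21·14 ≡ 14 (mod 35)

14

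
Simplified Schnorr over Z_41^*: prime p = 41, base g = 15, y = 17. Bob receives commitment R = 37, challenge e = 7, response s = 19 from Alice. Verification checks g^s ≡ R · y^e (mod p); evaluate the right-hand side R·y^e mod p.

Squares mod 41: 17^1≡17, 17^2≡2, 17^4≡4
7 = 4 + 2 + 1, so 17^7 ≡ 4·2·17 ≡ 13 (mod 41)
R · y^e ≡ 37·13 = 481 ≡ 30 (mod 41)

30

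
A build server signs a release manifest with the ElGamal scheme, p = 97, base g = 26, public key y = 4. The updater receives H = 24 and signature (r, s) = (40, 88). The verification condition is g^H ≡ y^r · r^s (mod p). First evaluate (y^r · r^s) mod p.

4^2 = 16
4^4 ≡ 16^2 = 256 ≡ 62
4^8 ≡ 62^2 = 3844 ≡ 61
4^16 ≡ 61^2 = 3721 ≡ 35
4^32 ≡ 35^2 = 1225 ≡ 61
40 = 32 + 8, so 4^40 ≡ 61·61 ≡ 35 (mod 97)
40^2 = 1600 ≡ 48
40^4 ≡ 48^2 = 2304 ≡ 73
40^8 ≡ 73^2 = 5329 ≡ 91
40^16 ≡ 91^2 = 8281 ≡ 36
40^32 ≡ 36^2 = 1296 ≡ 35
40^64 ≡ 35^2 = 1225 ≡ 61
88 = 64 + 16 + 8, so 40^88 ≡ 61·36·91 ≡ 16 (mod 97)
y^r · r^s ≡ 35·16 = 560 ≡ 75 (mod 97)

75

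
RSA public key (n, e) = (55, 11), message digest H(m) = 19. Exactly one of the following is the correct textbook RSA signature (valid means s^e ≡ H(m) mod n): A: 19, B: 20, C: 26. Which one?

A

Candidate A: 19^11 mod 55 = 19
  → matches H(m) = 19
Candidate B: 20^11 mod 55 = 20
Candidate C: 26^11 mod 55 = 26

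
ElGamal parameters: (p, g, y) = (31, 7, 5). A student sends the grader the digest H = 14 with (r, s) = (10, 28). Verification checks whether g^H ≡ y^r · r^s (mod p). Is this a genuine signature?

Left side g^H mod p:
7^14 mod 31 = 9
Right side y^r · r^s mod p:
5^10 mod 31 = 5
10^28 mod 31 = 9
5·9 = 45 ≡ 14 (mod 31)
9 ≠ 14, so verification fails.

forged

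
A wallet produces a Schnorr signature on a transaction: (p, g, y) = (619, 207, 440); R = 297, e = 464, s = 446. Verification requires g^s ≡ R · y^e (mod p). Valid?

no

g^s mod p:
207^2 = 42849 ≡ 138
207^4 ≡ 138^2 = 19044 ≡ 474
207^8 ≡ 474^2 = 224676 ≡ 598
207^16 ≡ 598^2 = 357604 ≡ 441
207^32 ≡ 441^2 = 194481 ≡ 115
207^64 ≡ 115^2 = 13225 ≡ 226
207^128 ≡ 226^2 = 51076 ≡ 318
207^256 ≡ 318^2 = 101124 ≡ 227
446 = 256 + 128 + 32 + 16 + 8 + 4 + 2, so 207^446 ≡ 227·318·115·441·598·474·138 ≡ 500 (mod 619)
R · y^e mod p:
440^2 = 193600 ≡ 472
440^4 ≡ 472^2 = 222784 ≡ 563
440^8 ≡ 563^2 = 316969 ≡ 41
440^16 ≡ 41^2 = 1681 ≡ 443
440^32 ≡ 443^2 = 196249 ≡ 26
440^64 ≡ 26^2 = 676 ≡ 57
440^128 ≡ 57^2 = 3249 ≡ 154
440^256 ≡ 154^2 = 23716 ≡ 194
464 = 256 + 128 + 64 + 16, so 440^464 ≡ 194·154·57·443 ≡ 54 (mod 619)
297·54 = 16038 ≡ 563 (mod 619)
500 ≠ 563; the check fails.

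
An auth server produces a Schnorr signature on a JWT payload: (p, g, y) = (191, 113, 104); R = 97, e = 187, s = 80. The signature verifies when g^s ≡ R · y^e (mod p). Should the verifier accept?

accept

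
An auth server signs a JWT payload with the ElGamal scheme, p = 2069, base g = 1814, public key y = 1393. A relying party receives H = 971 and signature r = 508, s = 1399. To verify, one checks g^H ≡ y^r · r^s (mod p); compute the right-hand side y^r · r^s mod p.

1208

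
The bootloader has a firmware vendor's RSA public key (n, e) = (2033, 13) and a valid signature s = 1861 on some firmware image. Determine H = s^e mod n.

s^13 mod 2033 = 455

455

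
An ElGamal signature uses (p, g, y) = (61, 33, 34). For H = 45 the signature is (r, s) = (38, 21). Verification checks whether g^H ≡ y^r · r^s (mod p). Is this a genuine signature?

Left side g^H mod p:
33^45 mod 61 = 50
Right side y^r · r^s mod p:
34^38 mod 61 = 20
38^21 mod 61 = 38
20·38 = 760 ≡ 28 (mod 61)
50 ≠ 28, so verification fails.

forged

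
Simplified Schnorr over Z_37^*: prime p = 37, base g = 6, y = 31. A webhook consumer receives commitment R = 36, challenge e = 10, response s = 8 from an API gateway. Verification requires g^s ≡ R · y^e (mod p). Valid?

yes

g^s mod p:
6^2 = 36
6^4 ≡ 36^2 = 1296 ≡ 1
6^8 ≡ 1^2 = 1
R · y^e mod p:
31^2 = 961 ≡ 36
31^4 ≡ 36^2 = 1296 ≡ 1
31^8 ≡ 1^2 = 1
10 = 8 + 2, so 31^10 ≡ 1·36 ≡ 36 (mod 37)
36·36 = 1296 ≡ 1 (mod 37)
1 ≡ 1 (mod 37); signature holds.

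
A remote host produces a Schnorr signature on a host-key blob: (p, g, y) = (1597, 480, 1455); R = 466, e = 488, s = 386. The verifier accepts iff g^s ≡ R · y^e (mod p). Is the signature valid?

invalid

g^s mod p:
480^2 = 230400 ≡ 432
480^4 ≡ 432^2 = 186624 ≡ 1372
480^8 ≡ 1372^2 = 1882384 ≡ 1118
480^16 ≡ 1118^2 = 1249924 ≡ 1070
480^32 ≡ 1070^2 = 1144900 ≡ 1448
480^64 ≡ 1448^2 = 2096704 ≡ 1440
480^128 ≡ 1440^2 = 2073600 ≡ 694
480^256 ≡ 694^2 = 481636 ≡ 939
386 = 256 + 128 + 2, so 480^386 ≡ 939·694·432 ≡ 552 (mod 1597)
R · y^e mod p:
1455^2 = 2117025 ≡ 1000
1455^4 ≡ 1000^2 = 1000000 ≡ 278
1455^8 ≡ 278^2 = 77284 ≡ 628
1455^16 ≡ 628^2 = 394384 ≡ 1522
1455^32 ≡ 1522^2 = 2316484 ≡ 834
1455^64 ≡ 834^2 = 695556 ≡ 861
1455^128 ≡ 861^2 = 741321 ≡ 313
1455^256 ≡ 313^2 = 97969 ≡ 552
488 = 256 + 128 + 64 + 32 + 8, so 1455^488 ≡ 552·313·861·834·628 ≡ 944 (mod 1597)
466·944 = 439904 ≡ 729 (mod 1597)
552 ≠ 729; the check fails.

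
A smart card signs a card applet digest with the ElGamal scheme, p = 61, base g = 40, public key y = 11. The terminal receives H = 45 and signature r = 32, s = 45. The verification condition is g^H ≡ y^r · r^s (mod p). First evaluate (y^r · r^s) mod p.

11^2 = 121 ≡ 60
11^4 ≡ 60^2 = 3600 ≡ 1
11^8 ≡ 1^2 = 1
11^16 ≡ 1^2 = 1
11^32 ≡ 1^2 = 1
32^2 = 1024 ≡ 48
32^4 ≡ 48^2 = 2304 ≡ 47
32^8 ≡ 47^2 = 2209 ≡ 13
32^16 ≡ 13^2 = 169 ≡ 47
32^32 ≡ 47^2 = 2209 ≡ 13
45 = 32 + 8 + 4 + 1, so 32^45 ≡ 13·13·47·32 ≡ 50 (mod 61)
y^r · r^s ≡ 1·50 = 50 ≡ 50 (mod 61)

50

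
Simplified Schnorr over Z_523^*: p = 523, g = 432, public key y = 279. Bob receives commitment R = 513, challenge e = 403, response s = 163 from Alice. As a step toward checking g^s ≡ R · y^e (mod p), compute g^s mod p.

Squares mod 523: 432^1≡432, 432^2≡436, 432^4≡247, 432^8≡341, 432^16≡175, 432^32≡291, 432^64≡478, 432^128≡456
163 = 128 + 32 + 2 + 1, so 432^163 ≡ 456·291·436·432 ≡ 471 (mod 523)

471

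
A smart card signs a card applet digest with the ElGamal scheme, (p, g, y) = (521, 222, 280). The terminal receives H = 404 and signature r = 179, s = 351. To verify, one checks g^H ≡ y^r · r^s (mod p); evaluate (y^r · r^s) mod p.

81

280^2 = 78400 ≡ 250
280^4 ≡ 250^2 = 62500 ≡ 501
280^8 ≡ 501^2 = 251001 ≡ 400
280^16 ≡ 400^2 = 160000 ≡ 53
280^32 ≡ 53^2 = 2809 ≡ 204
280^64 ≡ 204^2 = 41616 ≡ 457
280^128 ≡ 457^2 = 208849 ≡ 449
179 = 128 + 32 + 16 + 2 + 1, so 280^179 ≡ 449·204·53·250·280 ≡ 453 (mod 521)
179^2 = 32041 ≡ 260
179^4 ≡ 260^2 = 67600 ≡ 391
179^8 ≡ 391^2 = 152881 ≡ 228
179^16 ≡ 228^2 = 51984 ≡ 405
179^32 ≡ 405^2 = 164025 ≡ 431
179^64 ≡ 431^2 = 185761 ≡ 285
179^128 ≡ 285^2 = 81225 ≡ 470
179^256 ≡ 470^2 = 220900 ≡ 517
351 = 256 + 64 + 16 + 8 + 4 + 2 + 1, so 179^351 ≡ 517·285·405·228·391·260·179 ≡ 221 (mod 521)
y^r · r^s ≡ 453·221 = 100113 ≡ 81 (mod 521)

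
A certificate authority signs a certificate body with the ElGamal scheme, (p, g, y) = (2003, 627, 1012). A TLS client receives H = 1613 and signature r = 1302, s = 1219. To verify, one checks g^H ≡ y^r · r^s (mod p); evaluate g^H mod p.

1308

Squares mod 2003: 627^1≡627, 627^2≡541, 627^4≡243, 627^8≡962, 627^16≡58, 627^32≡1361, 627^64≡1549, 627^128≡1810, 627^256≡1195, 627^512≡1889, 627^1024≡978
1613 = 1024 + 512 + 64 + 8 + 4 + 1, so 627^1613 ≡ 978·1889·1549·962·243·627 ≡ 1308 (mod 2003)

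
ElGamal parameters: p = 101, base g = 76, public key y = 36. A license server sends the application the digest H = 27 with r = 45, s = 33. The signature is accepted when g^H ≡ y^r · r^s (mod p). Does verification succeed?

passes

Left side g^H mod p:
Squares mod 101: 76^1≡76, 76^2≡19, 76^4≡58, 76^8≡31, 76^16≡52
27 = 16 + 8 + 2 + 1, so 76^27 ≡ 52·31·19·76 ≡ 82 (mod 101)
Right side y^r · r^s mod p:
Squares mod 101: 36^1≡36, 36^2≡84, 36^4≡87, 36^8≡95, 36^16≡36, 36^32≡84
45 = 32 + 8 + 4 + 1, so 36^45 ≡ 84·95·87·36 ≡ 1 (mod 101)
Squares mod 101: 45^1≡45, 45^2≡5, 45^4≡25, 45^8≡19, 45^16≡58, 45^32≡31
33 = 32 + 1, so 45^33 ≡ 31·45 ≡ 82 (mod 101)
1·82 = 82 ≡ 82 (mod 101)
82 ≡ 82 (mod 101), so the signature is genuine.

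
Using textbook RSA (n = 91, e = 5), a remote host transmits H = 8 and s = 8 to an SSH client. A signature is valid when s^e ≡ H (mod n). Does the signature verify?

Squares mod 91: s^1≡8, s^2≡64, s^4≡1
5 = 4 + 1, so s^5 ≡ 1·8 ≡ 8 (mod 91)
8 = H, so the signature checks out.

verifies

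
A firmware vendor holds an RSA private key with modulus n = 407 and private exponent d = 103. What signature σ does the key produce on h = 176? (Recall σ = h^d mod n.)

Squares mod 407: h^1≡176, h^2≡44, h^4≡308, h^8≡33, h^16≡275, h^32≡330, h^64≡231
103 = 64 + 32 + 4 + 2 + 1, so h^103 ≡ 231·330·308·44·176 ≡ 99 (mod 407)

99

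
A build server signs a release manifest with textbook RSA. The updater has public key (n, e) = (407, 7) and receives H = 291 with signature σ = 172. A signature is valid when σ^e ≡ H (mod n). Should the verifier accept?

reject

σ^2 ≡ 172^2 = 29584 ≡ 280
σ^4 ≡ 280^2 = 78400 ≡ 256
7 = 4 + 2 + 1, so σ^7 ≡ 256·280·172 ≡ 116 (mod 407)
The recovered value 116 does not match the digest 291.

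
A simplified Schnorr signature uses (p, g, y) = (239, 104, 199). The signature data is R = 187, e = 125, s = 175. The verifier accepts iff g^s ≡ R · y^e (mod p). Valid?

yes

g^s mod p:
104^2 = 10816 ≡ 61
104^4 ≡ 61^2 = 3721 ≡ 136
104^8 ≡ 136^2 = 18496 ≡ 93
104^16 ≡ 93^2 = 8649 ≡ 45
104^32 ≡ 45^2 = 2025 ≡ 113
104^64 ≡ 113^2 = 12769 ≡ 102
104^128 ≡ 102^2 = 10404 ≡ 127
175 = 128 + 32 + 8 + 4 + 2 + 1, so 104^175 ≡ 127·113·93·136·61·104 ≡ 76 (mod 239)
R · y^e mod p:
199^2 = 39601 ≡ 166
199^4 ≡ 166^2 = 27556 ≡ 71
199^8 ≡ 71^2 = 5041 ≡ 22
199^16 ≡ 22^2 = 484 ≡ 6
199^32 ≡ 6^2 = 36
199^64 ≡ 36^2 = 1296 ≡ 101
125 = 64 + 32 + 16 + 8 + 4 + 1, so 199^125 ≡ 101·36·6·22·71·199 ≡ 164 (mod 239)
187·164 = 30668 ≡ 76 (mod 239)
76 ≡ 76 (mod 239); signature holds.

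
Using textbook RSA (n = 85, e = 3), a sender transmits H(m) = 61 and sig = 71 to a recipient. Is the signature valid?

Squares mod 85: sig^1≡71, sig^2≡26
3 = 2 + 1, so sig^3 ≡ 26·71 ≡ 61 (mod 85)
61 = H(m), so the signature checks out.

valid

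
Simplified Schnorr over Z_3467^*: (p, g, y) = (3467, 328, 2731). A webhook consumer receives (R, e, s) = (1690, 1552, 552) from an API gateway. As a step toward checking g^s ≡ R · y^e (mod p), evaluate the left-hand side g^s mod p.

328^2 = 107584 ≡ 107
328^4 ≡ 107^2 = 11449 ≡ 1048
328^8 ≡ 1048^2 = 1098304 ≡ 2732
328^16 ≡ 2732^2 = 7463824 ≡ 2840
328^32 ≡ 2840^2 = 8065600 ≡ 1358
328^64 ≡ 1358^2 = 1844164 ≡ 3187
328^128 ≡ 3187^2 = 10156969 ≡ 2126
328^256 ≡ 2126^2 = 4519876 ≡ 2375
328^512 ≡ 2375^2 = 5640625 ≡ 3283
552 = 512 + 32 + 8, so 328^552 ≡ 3283·1358·2732 ≡ 1996 (mod 3467)

1996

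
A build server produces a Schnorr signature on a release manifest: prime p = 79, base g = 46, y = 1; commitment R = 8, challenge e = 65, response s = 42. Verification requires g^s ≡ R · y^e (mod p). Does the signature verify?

verifies

g^s mod p:
Squares mod 79: 46^1≡46, 46^2≡62, 46^4≡52, 46^8≡18, 46^16≡8, 46^32≡64
42 = 32 + 8 + 2, so 46^42 ≡ 64·18·62 ≡ 8 (mod 79)
R · y^e mod p:
Squares mod 79: 1^1≡1, 1^2≡1, 1^4≡1, 1^8≡1, 1^16≡1, 1^32≡1, 1^64≡1
65 = 64 + 1, so 1^65 ≡ 1·1 ≡ 1 (mod 79)
8·1 = 8 ≡ 8 (mod 79)
8 ≡ 8 (mod 79); signature holds.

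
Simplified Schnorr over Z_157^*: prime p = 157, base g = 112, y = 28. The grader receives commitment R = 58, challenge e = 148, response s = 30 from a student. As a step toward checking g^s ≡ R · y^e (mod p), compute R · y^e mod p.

28^148 mod 157 = 1
R · y^e ≡ 58·1 = 58 ≡ 58 (mod 157)

58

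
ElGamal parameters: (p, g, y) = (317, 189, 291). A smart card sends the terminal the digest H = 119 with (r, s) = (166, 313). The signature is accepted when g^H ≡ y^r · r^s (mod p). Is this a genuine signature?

genuine

Left side g^H mod p:
189^2 = 35721 ≡ 217
189^4 ≡ 217^2 = 47089 ≡ 173
189^8 ≡ 173^2 = 29929 ≡ 131
189^16 ≡ 131^2 = 17161 ≡ 43
189^32 ≡ 43^2 = 1849 ≡ 264
189^64 ≡ 264^2 = 69696 ≡ 273
119 = 64 + 32 + 16 + 4 + 2 + 1, so 189^119 ≡ 273·264·43·173·217·189 ≡ 270 (mod 317)
Right side y^r · r^s mod p:
291^2 = 84681 ≡ 42
291^4 ≡ 42^2 = 1764 ≡ 179
291^8 ≡ 179^2 = 32041 ≡ 24
291^16 ≡ 24^2 = 576 ≡ 259
291^32 ≡ 259^2 = 67081 ≡ 194
291^64 ≡ 194^2 = 37636 ≡ 230
291^128 ≡ 230^2 = 52900 ≡ 278
166 = 128 + 32 + 4 + 2, so 291^166 ≡ 278·194·179·42 ≡ 24 (mod 317)
166^2 = 27556 ≡ 294
166^4 ≡ 294^2 = 86436 ≡ 212
166^8 ≡ 212^2 = 44944 ≡ 247
166^16 ≡ 247^2 = 61009 ≡ 145
166^32 ≡ 145^2 = 21025 ≡ 103
166^64 ≡ 103^2 = 10609 ≡ 148
166^128 ≡ 148^2 = 21904 ≡ 31
166^256 ≡ 31^2 = 961 ≡ 10
313 = 256 + 32 + 16 + 8 + 1, so 166^313 ≡ 10·103·145·247·166 ≡ 249 (mod 317)
24·249 = 5976 ≡ 270 (mod 317)
270 ≡ 270 (mod 317), so the signature is genuine.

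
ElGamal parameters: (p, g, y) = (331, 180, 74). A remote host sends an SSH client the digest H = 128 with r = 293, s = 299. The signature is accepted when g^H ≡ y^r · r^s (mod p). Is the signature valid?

invalid

Left side g^H mod p:
Squares mod 331: 180^1≡180, 180^2≡293, 180^4≡120, 180^8≡167, 180^16≡85, 180^32≡274, 180^64≡270, 180^128≡80
180^128 ≡ 80 (mod 331)
Right side y^r · r^s mod p:
Squares mod 331: 74^1≡74, 74^2≡180, 74^4≡293, 74^8≡120, 74^16≡167, 74^32≡85, 74^64≡274, 74^128≡270, 74^256≡80
293 = 256 + 32 + 4 + 1, so 74^293 ≡ 80·85·293·74 ≡ 270 (mod 331)
Squares mod 331: 293^1≡293, 293^2≡120, 293^4≡167, 293^8≡85, 293^16≡274, 293^32≡270, 293^64≡80, 293^128≡111, 293^256≡74
299 = 256 + 32 + 8 + 2 + 1, so 293^299 ≡ 74·270·85·120·293 ≡ 120 (mod 331)
270·120 = 32400 ≡ 293 (mod 331)
80 ≠ 293, so verification fails.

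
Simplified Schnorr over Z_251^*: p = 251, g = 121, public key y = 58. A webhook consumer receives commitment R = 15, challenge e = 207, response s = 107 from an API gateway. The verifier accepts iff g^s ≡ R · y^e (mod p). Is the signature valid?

invalid

g^s mod p:
121^2 = 14641 ≡ 83
121^4 ≡ 83^2 = 6889 ≡ 112
121^8 ≡ 112^2 = 12544 ≡ 245
121^16 ≡ 245^2 = 60025 ≡ 36
121^32 ≡ 36^2 = 1296 ≡ 41
121^64 ≡ 41^2 = 1681 ≡ 175
107 = 64 + 32 + 8 + 2 + 1, so 121^107 ≡ 175·41·245·83·121 ≡ 115 (mod 251)
R · y^e mod p:
58^2 = 3364 ≡ 101
58^4 ≡ 101^2 = 10201 ≡ 161
58^8 ≡ 161^2 = 25921 ≡ 68
58^16 ≡ 68^2 = 4624 ≡ 106
58^32 ≡ 106^2 = 11236 ≡ 192
58^64 ≡ 192^2 = 36864 ≡ 218
58^128 ≡ 218^2 = 47524 ≡ 85
207 = 128 + 64 + 8 + 4 + 2 + 1, so 58^207 ≡ 85·218·68·161·101·58 ≡ 110 (mod 251)
15·110 = 1650 ≡ 144 (mod 251)
115 ≠ 144; the check fails.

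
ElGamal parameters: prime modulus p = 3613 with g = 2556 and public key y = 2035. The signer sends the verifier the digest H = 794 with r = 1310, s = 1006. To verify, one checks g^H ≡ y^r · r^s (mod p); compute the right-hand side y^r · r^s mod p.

1339

2035^2 = 4141225 ≡ 727
2035^4 ≡ 727^2 = 528529 ≡ 1031
2035^8 ≡ 1031^2 = 1062961 ≡ 739
2035^16 ≡ 739^2 = 546121 ≡ 558
2035^32 ≡ 558^2 = 311364 ≡ 646
2035^64 ≡ 646^2 = 417316 ≡ 1821
2035^128 ≡ 1821^2 = 3316041 ≡ 2920
2035^256 ≡ 2920^2 = 8526400 ≡ 3333
2035^512 ≡ 3333^2 = 11108889 ≡ 2527
2035^1024 ≡ 2527^2 = 6385729 ≡ 1558
1310 = 1024 + 256 + 16 + 8 + 4 + 2, so 2035^1310 ≡ 1558·3333·558·739·1031·727 ≡ 2315 (mod 3613)
1310^2 = 1716100 ≡ 3538
1310^4 ≡ 3538^2 = 12517444 ≡ 2012
1310^8 ≡ 2012^2 = 4048144 ≡ 1584
1310^16 ≡ 1584^2 = 2509056 ≡ 1634
1310^32 ≡ 1634^2 = 2669956 ≡ 3562
1310^64 ≡ 3562^2 = 12687844 ≡ 2601
1310^128 ≡ 2601^2 = 6765201 ≡ 1665
1310^256 ≡ 1665^2 = 2772225 ≡ 1054
1310^512 ≡ 1054^2 = 1110916 ≡ 1725
1006 = 512 + 256 + 128 + 64 + 32 + 8 + 4 + 2, so 1310^1006 ≡ 1725·1054·1665·2601·3562·1584·2012·3538 ≡ 230 (mod 3613)
y^r · r^s ≡ 2315·230 = 532450 ≡ 1339 (mod 3613)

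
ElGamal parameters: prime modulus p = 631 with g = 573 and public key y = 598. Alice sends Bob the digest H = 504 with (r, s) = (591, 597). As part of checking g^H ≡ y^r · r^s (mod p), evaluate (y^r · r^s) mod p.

1

598^2 = 357604 ≡ 458
598^4 ≡ 458^2 = 209764 ≡ 272
598^8 ≡ 272^2 = 73984 ≡ 157
598^16 ≡ 157^2 = 24649 ≡ 40
598^32 ≡ 40^2 = 1600 ≡ 338
598^64 ≡ 338^2 = 114244 ≡ 33
598^128 ≡ 33^2 = 1089 ≡ 458
598^256 ≡ 458^2 = 209764 ≡ 272
598^512 ≡ 272^2 = 73984 ≡ 157
591 = 512 + 64 + 8 + 4 + 2 + 1, so 598^591 ≡ 157·33·157·272·458·598 ≡ 30 (mod 631)
591^2 = 349281 ≡ 338
591^4 ≡ 338^2 = 114244 ≡ 33
591^8 ≡ 33^2 = 1089 ≡ 458
591^16 ≡ 458^2 = 209764 ≡ 272
591^32 ≡ 272^2 = 73984 ≡ 157
591^64 ≡ 157^2 = 24649 ≡ 40
591^128 ≡ 40^2 = 1600 ≡ 338
591^256 ≡ 338^2 = 114244 ≡ 33
591^512 ≡ 33^2 = 1089 ≡ 458
597 = 512 + 64 + 16 + 4 + 1, so 591^597 ≡ 458·40·272·33·591 ≡ 610 (mod 631)
y^r · r^s ≡ 30·610 = 18300 ≡ 1 (mod 631)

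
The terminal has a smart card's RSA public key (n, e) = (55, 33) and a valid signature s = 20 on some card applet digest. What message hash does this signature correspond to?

25

s^2 ≡ 20^2 = 400 ≡ 15
s^4 ≡ 15^2 = 225 ≡ 5
s^8 ≡ 5^2 = 25
s^16 ≡ 25^2 = 625 ≡ 20
s^32 ≡ 20^2 = 400 ≡ 15
33 = 32 + 1, so s^33 ≡ 15·20 ≡ 25 (mod 55)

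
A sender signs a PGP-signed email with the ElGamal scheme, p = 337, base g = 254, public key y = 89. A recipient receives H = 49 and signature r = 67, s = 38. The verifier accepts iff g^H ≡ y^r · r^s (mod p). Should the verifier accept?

Left side g^H mod p:
Squares mod 337: 254^1≡254, 254^2≡149, 254^4≡296, 254^8≡333, 254^16≡16, 254^32≡256
49 = 32 + 16 + 1, so 254^49 ≡ 256·16·254 ≡ 65 (mod 337)
Right side y^r · r^s mod p:
Squares mod 337: 89^1≡89, 89^2≡170, 89^4≡255, 89^8≡321, 89^16≡256, 89^32≡158, 89^64≡26
67 = 64 + 2 + 1, so 89^67 ≡ 26·170·89 ≡ 101 (mod 337)
Squares mod 337: 67^1≡67, 67^2≡108, 67^4≡206, 67^8≡311, 67^16≡2, 67^32≡4
38 = 32 + 4 + 2, so 67^38 ≡ 4·206·108 ≡ 24 (mod 337)
101·24 = 2424 ≡ 65 (mod 337)
65 ≡ 65 (mod 337), so the signature is genuine.

accept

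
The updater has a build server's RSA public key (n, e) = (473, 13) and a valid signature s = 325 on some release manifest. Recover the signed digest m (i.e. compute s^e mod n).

238

s^13 mod 473 = 238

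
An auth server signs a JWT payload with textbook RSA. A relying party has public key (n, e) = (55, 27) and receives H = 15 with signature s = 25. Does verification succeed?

s^2 ≡ 25^2 = 625 ≡ 20
s^4 ≡ 20^2 = 400 ≡ 15
s^8 ≡ 15^2 = 225 ≡ 5
s^16 ≡ 5^2 = 25
27 = 16 + 8 + 2 + 1, so s^27 ≡ 25·5·20·25 ≡ 20 (mod 55)
20 ≠ 15, so verification fails.

fails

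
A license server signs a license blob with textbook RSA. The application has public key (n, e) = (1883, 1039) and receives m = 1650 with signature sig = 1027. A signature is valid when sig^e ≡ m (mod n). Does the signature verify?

sig^2 ≡ 1027^2 = 1054729 ≡ 249
sig^4 ≡ 249^2 = 62001 ≡ 1745
sig^8 ≡ 1745^2 = 3045025 ≡ 214
sig^16 ≡ 214^2 = 45796 ≡ 604
sig^32 ≡ 604^2 = 364816 ≡ 1397
sig^64 ≡ 1397^2 = 1951609 ≡ 821
sig^128 ≡ 821^2 = 674041 ≡ 1810
sig^256 ≡ 1810^2 = 3276100 ≡ 1563
sig^512 ≡ 1563^2 = 2442969 ≡ 718
sig^1024 ≡ 718^2 = 515524 ≡ 1465
1039 = 1024 + 8 + 4 + 2 + 1, so sig^1039 ≡ 1465·214·1745·249·1027 ≡ 1650 (mod 1883)
1650 = m, so the signature checks out.

verifies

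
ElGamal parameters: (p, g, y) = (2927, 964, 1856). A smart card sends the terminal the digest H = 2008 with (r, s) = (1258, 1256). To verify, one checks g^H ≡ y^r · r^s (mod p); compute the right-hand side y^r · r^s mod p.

2148

Squares mod 2927: 1856^1≡1856, 1856^2≡2584, 1856^4≡569, 1856^8≡1791, 1856^16≡2616, 1856^32≡130, 1856^64≡2265, 1856^128≡2121, 1856^256≡2769, 1856^512≡1548, 1856^1024≡2018
1258 = 1024 + 128 + 64 + 32 + 8 + 2, so 1856^1258 ≡ 2018·2121·2265·130·1791·2584 ≡ 569 (mod 2927)
Squares mod 2927: 1258^1≡1258, 1258^2≡1984, 1258^4≡2368, 1258^8≡2219, 1258^16≡747, 1258^32≡1879, 1258^64≡679, 1258^128≡1502, 1258^256≡2214, 1258^512≡1998, 1258^1024≡2503
1256 = 1024 + 128 + 64 + 32 + 8, so 1258^1256 ≡ 2503·1502·679·1879·2219 ≡ 1511 (mod 2927)
y^r · r^s ≡ 569·1511 = 859759 ≡ 2148 (mod 2927)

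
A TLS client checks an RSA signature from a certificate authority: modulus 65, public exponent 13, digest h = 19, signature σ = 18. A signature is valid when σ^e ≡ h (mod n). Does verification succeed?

fails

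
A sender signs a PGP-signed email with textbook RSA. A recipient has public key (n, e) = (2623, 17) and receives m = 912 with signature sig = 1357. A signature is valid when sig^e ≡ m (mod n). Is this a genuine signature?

forged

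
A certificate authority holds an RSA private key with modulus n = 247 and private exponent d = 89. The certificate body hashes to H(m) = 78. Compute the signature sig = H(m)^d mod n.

143

(H(m))^2 ≡ 78^2 = 6084 ≡ 156
(H(m))^4 ≡ 156^2 = 24336 ≡ 130
(H(m))^8 ≡ 130^2 = 16900 ≡ 104
(H(m))^16 ≡ 104^2 = 10816 ≡ 195
(H(m))^32 ≡ 195^2 = 38025 ≡ 234
(H(m))^64 ≡ 234^2 = 54756 ≡ 169
89 = 64 + 16 + 8 + 1, so (H(m))^89 ≡ 169·195·104·78 ≡ 143 (mod 247)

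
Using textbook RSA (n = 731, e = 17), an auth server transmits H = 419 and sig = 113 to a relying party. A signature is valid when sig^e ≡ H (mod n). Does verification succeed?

passes

Squares mod 731: sig^1≡113, sig^2≡342, sig^4≡4, sig^8≡16, sig^16≡256
17 = 16 + 1, so sig^17 ≡ 256·113 ≡ 419 (mod 731)
Since 419 equals the digest 419, verification succeeds.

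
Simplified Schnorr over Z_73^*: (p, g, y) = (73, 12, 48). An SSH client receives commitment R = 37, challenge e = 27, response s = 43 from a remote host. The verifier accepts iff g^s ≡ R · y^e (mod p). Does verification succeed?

passes

g^s mod p:
12^2 = 144 ≡ 71
12^4 ≡ 71^2 = 5041 ≡ 4
12^8 ≡ 4^2 = 16
12^16 ≡ 16^2 = 256 ≡ 37
12^32 ≡ 37^2 = 1369 ≡ 55
43 = 32 + 8 + 2 + 1, so 12^43 ≡ 55·16·71·12 ≡ 50 (mod 73)
R · y^e mod p:
48^2 = 2304 ≡ 41
48^4 ≡ 41^2 = 1681 ≡ 2
48^8 ≡ 2^2 = 4
48^16 ≡ 4^2 = 16
27 = 16 + 8 + 2 + 1, so 48^27 ≡ 16·4·41·48 ≡ 27 (mod 73)
37·27 = 999 ≡ 50 (mod 73)
50 ≡ 50 (mod 73); signature holds.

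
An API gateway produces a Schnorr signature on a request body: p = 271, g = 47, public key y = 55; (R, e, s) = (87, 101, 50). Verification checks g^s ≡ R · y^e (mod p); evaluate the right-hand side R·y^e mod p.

55^101 mod 271 = 98
R · y^e ≡ 87·98 = 8526 ≡ 125 (mod 271)

125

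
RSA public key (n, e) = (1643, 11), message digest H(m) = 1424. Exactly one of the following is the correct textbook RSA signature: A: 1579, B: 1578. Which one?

Candidate A: 1579^2 = 2493241 ≡ 810; 1579^4 ≡ 810^2 = 656100 ≡ 543; 1579^8 ≡ 543^2 = 294849 ≡ 752; 11 = 8 + 2 + 1, so 1579^11 ≡ 752·810·1579 ≡ 1424 (mod 1643)
  → matches H(m) = 1424
Candidate B: 1578^2 = 2490084 ≡ 939; 1578^4 ≡ 939^2 = 881721 ≡ 1073; 1578^8 ≡ 1073^2 = 1151329 ≡ 1229; 11 = 8 + 2 + 1, so 1578^11 ≡ 1229·939·1578 ≡ 793 (mod 1643)

A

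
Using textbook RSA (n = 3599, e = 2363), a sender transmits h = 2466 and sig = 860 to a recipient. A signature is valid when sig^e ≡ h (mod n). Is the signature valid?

sig^2 ≡ 860^2 = 739600 ≡ 1805
sig^4 ≡ 1805^2 = 3258025 ≡ 930
sig^8 ≡ 930^2 = 864900 ≡ 1140
sig^16 ≡ 1140^2 = 1299600 ≡ 361
sig^32 ≡ 361^2 = 130321 ≡ 757
sig^64 ≡ 757^2 = 573049 ≡ 808
sig^128 ≡ 808^2 = 652864 ≡ 1445
sig^256 ≡ 1445^2 = 2088025 ≡ 605
sig^512 ≡ 605^2 = 366025 ≡ 2526
sig^1024 ≡ 2526^2 = 6380676 ≡ 3248
sig^2048 ≡ 3248^2 = 10549504 ≡ 835
2363 = 2048 + 256 + 32 + 16 + 8 + 2 + 1, so sig^2363 ≡ 835·605·757·361·1140·1805·860 ≡ 2466 (mod 3599)
sig^2363 mod 3599 = 2466 matches h.

valid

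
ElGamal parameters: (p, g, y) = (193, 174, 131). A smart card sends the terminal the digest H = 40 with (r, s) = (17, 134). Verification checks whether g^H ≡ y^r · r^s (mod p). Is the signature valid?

Left side g^H mod p:
174^2 = 30276 ≡ 168
174^4 ≡ 168^2 = 28224 ≡ 46
174^8 ≡ 46^2 = 2116 ≡ 186
174^16 ≡ 186^2 = 34596 ≡ 49
174^32 ≡ 49^2 = 2401 ≡ 85
40 = 32 + 8, so 174^40 ≡ 85·186 ≡ 177 (mod 193)
Right side y^r · r^s mod p:
131^2 = 17161 ≡ 177
131^4 ≡ 177^2 = 31329 ≡ 63
131^8 ≡ 63^2 = 3969 ≡ 109
131^16 ≡ 109^2 = 11881 ≡ 108
17 = 16 + 1, so 131^17 ≡ 108·131 ≡ 59 (mod 193)
17^2 = 289 ≡ 96
17^4 ≡ 96^2 = 9216 ≡ 145
17^8 ≡ 145^2 = 21025 ≡ 181
17^16 ≡ 181^2 = 32761 ≡ 144
17^32 ≡ 144^2 = 20736 ≡ 85
17^64 ≡ 85^2 = 7225 ≡ 84
17^128 ≡ 84^2 = 7056 ≡ 108
134 = 128 + 4 + 2, so 17^134 ≡ 108·145·96 ≡ 83 (mod 193)
59·83 = 4897 ≡ 72 (mod 193)
177 ≠ 72, so verification fails.

invalid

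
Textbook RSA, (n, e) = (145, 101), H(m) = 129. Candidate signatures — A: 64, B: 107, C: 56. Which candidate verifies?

A

Candidate A: Squares mod 145: 64^1≡64, 64^2≡36, 64^4≡136, 64^8≡81, 64^16≡36, 64^32≡136, 64^64≡81; 101 = 64 + 32 + 4 + 1, so 64^101 ≡ 81·136·136·64 ≡ 129 (mod 145)
  → matches H(m) = 129
Candidate B: Squares mod 145: 107^1≡107, 107^2≡139, 107^4≡36, 107^8≡136, 107^16≡81, 107^32≡36, 107^64≡136; 101 = 64 + 32 + 4 + 1, so 107^101 ≡ 136·36·36·107 ≡ 112 (mod 145)
Candidate C: Squares mod 145: 56^1≡56, 56^2≡91, 56^4≡16, 56^8≡111, 56^16≡141, 56^32≡16, 56^64≡111; 101 = 64 + 32 + 4 + 1, so 56^101 ≡ 111·16·16·56 ≡ 66 (mod 145)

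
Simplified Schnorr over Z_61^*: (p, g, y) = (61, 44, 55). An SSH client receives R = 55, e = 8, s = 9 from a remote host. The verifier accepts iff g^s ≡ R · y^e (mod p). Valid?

yes

g^s mod p:
Squares mod 61: 44^1≡44, 44^2≡45, 44^4≡12, 44^8≡22
9 = 8 + 1, so 44^9 ≡ 22·44 ≡ 53 (mod 61)
R · y^e mod p:
Squares mod 61: 55^1≡55, 55^2≡36, 55^4≡15, 55^8≡42
55^8 ≡ 42 (mod 61)
55·42 = 2310 ≡ 53 (mod 61)
53 ≡ 53 (mod 61); signature holds.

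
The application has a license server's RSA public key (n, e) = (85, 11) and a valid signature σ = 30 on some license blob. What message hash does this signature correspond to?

55

Squares mod 85: σ^1≡30, σ^2≡50, σ^4≡35, σ^8≡35
11 = 8 + 2 + 1, so σ^11 ≡ 35·50·30 ≡ 55 (mod 85)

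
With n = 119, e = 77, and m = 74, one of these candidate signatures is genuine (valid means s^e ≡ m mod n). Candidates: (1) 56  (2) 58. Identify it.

2

Candidate 1: 56^2 = 3136 ≡ 42; 56^4 ≡ 42^2 = 1764 ≡ 98; 56^8 ≡ 98^2 = 9604 ≡ 84; 56^16 ≡ 84^2 = 7056 ≡ 35; 56^32 ≡ 35^2 = 1225 ≡ 35; 56^64 ≡ 35^2 = 1225 ≡ 35; 77 = 64 + 8 + 4 + 1, so 56^77 ≡ 35·84·98·56 ≡ 105 (mod 119)
Candidate 2: 58^2 = 3364 ≡ 32; 58^4 ≡ 32^2 = 1024 ≡ 72; 58^8 ≡ 72^2 = 5184 ≡ 67; 58^16 ≡ 67^2 = 4489 ≡ 86; 58^32 ≡ 86^2 = 7396 ≡ 18; 58^64 ≡ 18^2 = 324 ≡ 86; 77 = 64 + 8 + 4 + 1, so 58^77 ≡ 86·67·72·58 ≡ 74 (mod 119)
  → matches m = 74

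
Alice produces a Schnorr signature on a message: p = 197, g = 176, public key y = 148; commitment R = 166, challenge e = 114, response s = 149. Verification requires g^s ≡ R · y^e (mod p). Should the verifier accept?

g^s mod p:
176^149 mod 197 = 67
R · y^e mod p:
148^114 mod 197 = 150
166·150 = 24900 ≡ 78 (mod 197)
67 ≠ 78; the check fails.

reject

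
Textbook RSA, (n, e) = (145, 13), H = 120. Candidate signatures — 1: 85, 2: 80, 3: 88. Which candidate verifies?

2

Candidate 1: Squares mod 145: 85^1≡85, 85^2≡120, 85^4≡45, 85^8≡140; 13 = 8 + 4 + 1, so 85^13 ≡ 140·45·85 ≡ 15 (mod 145)
Candidate 2: Squares mod 145: 80^1≡80, 80^2≡20, 80^4≡110, 80^8≡65; 13 = 8 + 4 + 1, so 80^13 ≡ 65·110·80 ≡ 120 (mod 145)
  → matches H = 120
Candidate 3: Squares mod 145: 88^1≡88, 88^2≡59, 88^4≡1, 88^8≡1; 13 = 8 + 4 + 1, so 88^13 ≡ 1·1·88 ≡ 88 (mod 145)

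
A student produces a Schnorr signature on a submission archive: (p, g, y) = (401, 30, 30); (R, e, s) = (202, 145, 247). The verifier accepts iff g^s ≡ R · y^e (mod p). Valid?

no

g^s mod p:
30^247 mod 401 = 147
R · y^e mod p:
30^145 mod 401 = 30
202·30 = 6060 ≡ 45 (mod 401)
147 ≠ 45; the check fails.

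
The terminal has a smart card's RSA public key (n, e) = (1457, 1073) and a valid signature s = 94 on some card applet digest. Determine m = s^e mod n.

94

Squares mod 1457: s^1≡94, s^2≡94, s^4≡94, s^8≡94, s^16≡94, s^32≡94, s^64≡94, s^128≡94, s^256≡94, s^512≡94, s^1024≡94
1073 = 1024 + 32 + 16 + 1, so s^1073 ≡ 94·94·94·94 ≡ 94 (mod 1457)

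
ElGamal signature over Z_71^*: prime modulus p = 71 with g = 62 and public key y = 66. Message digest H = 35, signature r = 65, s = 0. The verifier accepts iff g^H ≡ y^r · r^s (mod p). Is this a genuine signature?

Left side g^H mod p:
62^2 = 3844 ≡ 10
62^4 ≡ 10^2 = 100 ≡ 29
62^8 ≡ 29^2 = 841 ≡ 60
62^16 ≡ 60^2 = 3600 ≡ 50
62^32 ≡ 50^2 = 2500 ≡ 15
35 = 32 + 2 + 1, so 62^35 ≡ 15·10·62 ≡ 70 (mod 71)
Right side y^r · r^s mod p:
66^2 = 4356 ≡ 25
66^4 ≡ 25^2 = 625 ≡ 57
66^8 ≡ 57^2 = 3249 ≡ 54
66^16 ≡ 54^2 = 2916 ≡ 5
66^32 ≡ 5^2 = 25
66^64 ≡ 25^2 = 625 ≡ 57
65 = 64 + 1, so 66^65 ≡ 57·66 ≡ 70 (mod 71)
65^0 mod 71 = 1
70·1 = 70 ≡ 70 (mod 71)
70 ≡ 70 (mod 71), so the signature is genuine.

genuine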